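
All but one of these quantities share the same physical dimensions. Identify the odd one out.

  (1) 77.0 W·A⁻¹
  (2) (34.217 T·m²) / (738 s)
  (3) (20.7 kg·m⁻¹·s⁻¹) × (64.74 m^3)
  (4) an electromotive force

In SI base units:
  (1) W·A⁻¹ = J·s⁻¹·A⁻¹ = kg·m²·s⁻³·A⁻¹
  (2) [kg·m²·s⁻²·A⁻¹] / [s] = kg·m²·s⁻³·A⁻¹
  (3) [kg·m⁻¹·s⁻¹] · [m³] = kg·m²·s⁻¹
  (4) [electromotive force] = kg·m²·s⁻³·A⁻¹
All reduce to kg·m²·s⁻³·A⁻¹ except (3), which is kg·m²·s⁻¹.

(3)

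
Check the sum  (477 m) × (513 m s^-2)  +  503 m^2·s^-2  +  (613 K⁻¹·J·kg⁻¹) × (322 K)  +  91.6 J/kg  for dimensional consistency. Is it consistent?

In SI base units:
  (477 m) × (513 m s^-2):  [m] · [m·s⁻²] = m²·s⁻²
  503 m^2·s^-2:  m²·s⁻²
  (613 K⁻¹·J·kg⁻¹) × (322 K):  [m²·s⁻²·K⁻¹] · [K] = m²·s⁻²
  91.6 J/kg:  J·kg⁻¹ = N·m·kg⁻¹ = m²·s⁻²
Every term reduces to m²·s⁻².

Yes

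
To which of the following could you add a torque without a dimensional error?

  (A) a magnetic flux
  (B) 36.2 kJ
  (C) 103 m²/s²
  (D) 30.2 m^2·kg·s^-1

(B)

Reference: [torque] = kg·m²·s⁻².
Each option:
  (A) [magnetic flux] = kg·m²·s⁻²·A⁻¹
  (B) J = N·m = kg·m²·s⁻²  ← same
  (C) m²·s⁻²
  (D) kg·m²·s⁻¹
Only (B) matches kg·m²·s⁻².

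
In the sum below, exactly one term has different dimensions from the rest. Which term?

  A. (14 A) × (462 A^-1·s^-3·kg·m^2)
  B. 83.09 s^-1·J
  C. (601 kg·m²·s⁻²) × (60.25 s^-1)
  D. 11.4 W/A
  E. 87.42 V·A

In SI base units:
  A. [A] · [kg·m²·s⁻³·A⁻¹] = kg·m²·s⁻³
  B. J·s⁻¹ = N·m·s⁻¹ = kg·m²·s⁻³
  C. [kg·m²·s⁻²] · [s⁻¹] = kg·m²·s⁻³
  D. W·A⁻¹ = J·s⁻¹·A⁻¹ = kg·m²·s⁻³·A⁻¹
  E. V·A = J·C⁻¹·A = kg·m²·s⁻³
All reduce to kg·m²·s⁻³ except D., which is kg·m²·s⁻³·A⁻¹.

D.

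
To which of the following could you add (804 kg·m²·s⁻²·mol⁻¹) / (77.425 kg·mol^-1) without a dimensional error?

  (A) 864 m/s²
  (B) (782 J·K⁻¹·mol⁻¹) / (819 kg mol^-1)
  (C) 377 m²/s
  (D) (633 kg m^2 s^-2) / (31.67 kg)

(D)

Reference: [kg·m²·s⁻²·mol⁻¹] / [kg·mol⁻¹] = m²·s⁻².
Each option:
  (A) m·s⁻²
  (B) [kg·m²·s⁻²·K⁻¹·mol⁻¹] / [kg·mol⁻¹] = m²·s⁻²·K⁻¹
  (C) m²·s⁻¹
  (D) [kg·m²·s⁻²] / [kg] = m²·s⁻²  ← same
Only (D) matches m²·s⁻².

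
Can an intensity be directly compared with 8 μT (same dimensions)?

Reduce each to base SI dimensions:
  an intensity:  [intensity] = kg·s⁻³
  8 μT:  T = Wb·m⁻² = kg·s⁻²·A⁻¹
kg·s⁻³ ≠ kg·s⁻²·A⁻¹, so they cannot be added.

No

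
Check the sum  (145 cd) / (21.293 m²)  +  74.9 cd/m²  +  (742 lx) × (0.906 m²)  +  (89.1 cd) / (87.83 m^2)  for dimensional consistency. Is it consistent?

In SI base units:
  (145 cd) / (21.293 m²):  [cd] / [m²] = m⁻²·cd
  74.9 cd/m²:  cd·m⁻² = m⁻²·cd
  (742 lx) × (0.906 m²):  [m⁻²·cd] · [m²] = cd
  (89.1 cd) / (87.83 m^2):  [cd] / [m²] = m⁻²·cd
The terms do not share a single dimension (cd vs m⁻²·cd).

No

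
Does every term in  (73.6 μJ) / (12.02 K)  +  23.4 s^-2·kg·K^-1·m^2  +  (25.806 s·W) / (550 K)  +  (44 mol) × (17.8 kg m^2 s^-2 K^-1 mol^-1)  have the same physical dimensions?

Yes

Reduce each to base SI dimensions:
  (73.6 μJ) / (12.02 K):  [kg·m²·s⁻²] / [K] = kg·m²·s⁻²·K⁻¹
  23.4 s^-2·kg·K^-1·m^2:  kg·m²·s⁻²·K⁻¹
  (25.806 s·W) / (550 K):  [kg·m²·s⁻²] / [K] = kg·m²·s⁻²·K⁻¹
  (44 mol) × (17.8 kg m^2 s^-2 K^-1 mol^-1):  [mol] · [kg·m²·s⁻²·K⁻¹·mol⁻¹] = kg·m²·s⁻²·K⁻¹
Every term reduces to kg·m²·s⁻²·K⁻¹.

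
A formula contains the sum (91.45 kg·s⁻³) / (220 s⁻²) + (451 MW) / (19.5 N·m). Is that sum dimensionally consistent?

No

Dimensions:
  (91.45 kg·s⁻³) / (220 s⁻²):  [kg·s⁻³] / [s⁻²] = kg·s⁻¹
  (451 MW) / (19.5 N·m):  [kg·m²·s⁻³] / [kg·m²·s⁻²] = s⁻¹
kg·s⁻¹ ≠ s⁻¹, so they cannot be added.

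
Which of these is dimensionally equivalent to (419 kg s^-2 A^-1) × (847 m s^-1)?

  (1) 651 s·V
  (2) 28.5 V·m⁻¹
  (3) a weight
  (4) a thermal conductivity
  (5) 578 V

Reference: [kg·s⁻²·A⁻¹] · [m·s⁻¹] = kg·m·s⁻³·A⁻¹.
Each option:
  (1) V·s = J·C⁻¹·s = kg·m²·s⁻²·A⁻¹
  (2) V·m⁻¹ = J·C⁻¹·m⁻¹ = kg·m·s⁻³·A⁻¹  ← same
  (3) [weight] = kg·m·s⁻²
  (4) [thermal conductivity] = kg·m·s⁻³·K⁻¹
  (5) V = J·C⁻¹ = kg·m²·s⁻³·A⁻¹
Only (2) matches kg·m·s⁻³·A⁻¹.

(2)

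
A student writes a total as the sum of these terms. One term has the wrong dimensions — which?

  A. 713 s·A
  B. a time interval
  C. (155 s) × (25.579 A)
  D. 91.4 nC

B.

Work out the base dimensions of each:
  A. A·s = s·A
  B. [time interval] = s
  C. [s] · [A] = s·A
  D. C = s·A
All reduce to s·A except B., which is s.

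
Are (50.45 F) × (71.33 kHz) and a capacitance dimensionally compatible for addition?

Expand each in SI base units:
  (50.45 F) × (71.33 kHz):  [kg⁻¹·m⁻²·s⁴·A²] · [s⁻¹] = kg⁻¹·m⁻²·s³·A²
  a capacitance:  [capacitance] = kg⁻¹·m⁻²·s⁴·A²
kg⁻¹·m⁻²·s³·A² ≠ kg⁻¹·m⁻²·s⁴·A², so they cannot be added.

No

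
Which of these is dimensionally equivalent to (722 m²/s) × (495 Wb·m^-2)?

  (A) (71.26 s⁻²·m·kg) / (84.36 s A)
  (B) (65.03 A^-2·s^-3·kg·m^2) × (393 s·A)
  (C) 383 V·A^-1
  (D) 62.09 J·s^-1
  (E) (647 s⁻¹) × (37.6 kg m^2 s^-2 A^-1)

Reference: [m²·s⁻¹] · [kg·s⁻²·A⁻¹] = kg·m²·s⁻³·A⁻¹.
Each option:
  (A) [kg·m·s⁻²] / [s·A] = kg·m·s⁻³·A⁻¹
  (B) [kg·m²·s⁻³·A⁻²] · [s·A] = kg·m²·s⁻²·A⁻¹
  (C) V·A⁻¹ = J·C⁻¹·A⁻¹ = kg·m²·s⁻³·A⁻²
  (D) J·s⁻¹ = N·m·s⁻¹ = kg·m²·s⁻³
  (E) [s⁻¹] · [kg·m²·s⁻²·A⁻¹] = kg·m²·s⁻³·A⁻¹  ← same
Only (E) matches kg·m²·s⁻³·A⁻¹.

(E)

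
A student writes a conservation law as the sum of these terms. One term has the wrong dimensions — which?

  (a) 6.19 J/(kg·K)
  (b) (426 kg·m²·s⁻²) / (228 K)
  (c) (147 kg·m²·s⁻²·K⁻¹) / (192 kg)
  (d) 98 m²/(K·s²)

Dimensions:
  (a) J·kg⁻¹·K⁻¹ = N·m·kg⁻¹·K⁻¹ = m²·s⁻²·K⁻¹
  (b) [kg·m²·s⁻²] / [K] = kg·m²·s⁻²·K⁻¹
  (c) [kg·m²·s⁻²·K⁻¹] / [kg] = m²·s⁻²·K⁻¹
  (d) m²·s⁻²·K⁻¹
All reduce to m²·s⁻²·K⁻¹ except (b), which is kg·m²·s⁻²·K⁻¹.

(b)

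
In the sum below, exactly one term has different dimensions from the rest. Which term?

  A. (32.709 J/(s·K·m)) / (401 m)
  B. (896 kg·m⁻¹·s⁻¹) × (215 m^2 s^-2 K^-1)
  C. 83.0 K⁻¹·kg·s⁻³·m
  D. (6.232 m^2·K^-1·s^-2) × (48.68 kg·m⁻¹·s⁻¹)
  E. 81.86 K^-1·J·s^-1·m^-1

A.

Dimensions:
  A. [kg·m·s⁻³·K⁻¹] / [m] = kg·s⁻³·K⁻¹
  B. [kg·m⁻¹·s⁻¹] · [m²·s⁻²·K⁻¹] = kg·m·s⁻³·K⁻¹
  C. kg·m·s⁻³·K⁻¹
  D. [m²·s⁻²·K⁻¹] · [kg·m⁻¹·s⁻¹] = kg·m·s⁻³·K⁻¹
  E. J·s⁻¹·m⁻¹·K⁻¹ = N·m·s⁻¹·m⁻¹·K⁻¹ = kg·m·s⁻³·K⁻¹
All reduce to kg·m·s⁻³·K⁻¹ except A., which is kg·s⁻³·K⁻¹.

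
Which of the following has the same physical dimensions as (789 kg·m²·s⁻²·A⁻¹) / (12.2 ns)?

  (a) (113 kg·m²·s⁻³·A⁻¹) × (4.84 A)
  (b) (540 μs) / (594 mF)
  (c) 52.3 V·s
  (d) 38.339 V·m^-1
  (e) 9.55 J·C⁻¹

(e)

Reference: [kg·m²·s⁻²·A⁻¹] / [s] = kg·m²·s⁻³·A⁻¹.
Each option:
  (a) [kg·m²·s⁻³·A⁻¹] · [A] = kg·m²·s⁻³
  (b) [s] / [kg⁻¹·m⁻²·s⁴·A²] = kg·m²·s⁻³·A⁻²
  (c) V·s = J·C⁻¹·s = kg·m²·s⁻²·A⁻¹
  (d) V·m⁻¹ = J·C⁻¹·m⁻¹ = kg·m·s⁻³·A⁻¹
  (e) J·C⁻¹ = N·m·(s·A)⁻¹ = kg·m²·s⁻³·A⁻¹  ← same
Only (e) matches kg·m²·s⁻³·A⁻¹.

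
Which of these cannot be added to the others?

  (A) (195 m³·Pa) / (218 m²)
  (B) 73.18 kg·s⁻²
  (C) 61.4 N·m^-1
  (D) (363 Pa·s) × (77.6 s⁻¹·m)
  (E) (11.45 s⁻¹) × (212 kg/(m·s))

(E)

Work out the base dimensions of each:
  (A) [kg·m²·s⁻²] / [m²] = kg·s⁻²
  (B) kg·s⁻²
  (C) N·m⁻¹ = kg·m·s⁻²·m⁻¹ = kg·s⁻²
  (D) [kg·m⁻¹·s⁻¹] · [m·s⁻¹] = kg·s⁻²
  (E) [s⁻¹] · [kg·m⁻¹·s⁻¹] = kg·m⁻¹·s⁻²
All reduce to kg·s⁻² except (E), which is kg·m⁻¹·s⁻².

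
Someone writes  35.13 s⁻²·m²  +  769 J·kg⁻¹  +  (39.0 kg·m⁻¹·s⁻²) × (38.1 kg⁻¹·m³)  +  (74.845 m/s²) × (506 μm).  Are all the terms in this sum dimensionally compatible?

Yes

In SI base units:
  35.13 s⁻²·m²:  m²·s⁻²
  769 J·kg⁻¹:  J·kg⁻¹ = N·m·kg⁻¹ = m²·s⁻²
  (39.0 kg·m⁻¹·s⁻²) × (38.1 kg⁻¹·m³):  [kg·m⁻¹·s⁻²] · [kg⁻¹·m³] = m²·s⁻²
  (74.845 m/s²) × (506 μm):  [m·s⁻²] · [m] = m²·s⁻²
Every term reduces to m²·s⁻².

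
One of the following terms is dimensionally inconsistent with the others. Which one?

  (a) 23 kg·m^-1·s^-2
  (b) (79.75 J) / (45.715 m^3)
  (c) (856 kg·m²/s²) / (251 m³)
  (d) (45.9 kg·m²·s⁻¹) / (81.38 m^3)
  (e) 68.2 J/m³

(d)

Expand each in SI base units:
  (a) kg·m⁻¹·s⁻²
  (b) [kg·m²·s⁻²] / [m³] = kg·m⁻¹·s⁻²
  (c) [kg·m²·s⁻²] / [m³] = kg·m⁻¹·s⁻²
  (d) [kg·m²·s⁻¹] / [m³] = kg·m⁻¹·s⁻¹
  (e) J·m⁻³ = N·m·m⁻³ = kg·m⁻¹·s⁻²
All reduce to kg·m⁻¹·s⁻² except (d), which is kg·m⁻¹·s⁻¹.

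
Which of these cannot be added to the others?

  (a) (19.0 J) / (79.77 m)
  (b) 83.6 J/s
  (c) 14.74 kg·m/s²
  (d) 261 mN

(b)

Reduce each to base SI dimensions:
  (a) [kg·m²·s⁻²] / [m] = kg·m·s⁻²
  (b) J·s⁻¹ = N·m·s⁻¹ = kg·m²·s⁻³
  (c) kg·m·s⁻²
  (d) N = kg·m·s⁻²
All reduce to kg·m·s⁻² except (b), which is kg·m²·s⁻³.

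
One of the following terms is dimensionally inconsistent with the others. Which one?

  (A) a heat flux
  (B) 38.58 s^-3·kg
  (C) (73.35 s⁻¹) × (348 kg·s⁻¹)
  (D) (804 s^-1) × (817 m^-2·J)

(C)

Dimensions:
  (A) [heat flux] = kg·s⁻³
  (B) kg·s⁻³
  (C) [s⁻¹] · [kg·s⁻¹] = kg·s⁻²
  (D) [s⁻¹] · [kg·s⁻²] = kg·s⁻³
All reduce to kg·s⁻³ except (C), which is kg·s⁻².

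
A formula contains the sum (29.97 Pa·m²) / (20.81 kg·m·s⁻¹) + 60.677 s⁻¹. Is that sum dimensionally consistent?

Yes

Work out the base dimensions of each:
  (29.97 Pa·m²) / (20.81 kg·m·s⁻¹):  [kg·m·s⁻²] / [kg·m·s⁻¹] = s⁻¹
  60.677 s⁻¹:  s⁻¹
Both are s⁻¹, so they have the same dimensions and can be added.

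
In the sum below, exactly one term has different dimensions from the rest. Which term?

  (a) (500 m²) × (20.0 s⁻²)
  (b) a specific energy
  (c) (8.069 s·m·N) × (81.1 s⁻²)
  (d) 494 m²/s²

(c)

Expand each in SI base units:
  (a) [m²] · [s⁻²] = m²·s⁻²
  (b) [specific energy] = m²·s⁻²
  (c) [kg·m²·s⁻¹] · [s⁻²] = kg·m²·s⁻³
  (d) m²·s⁻²
All reduce to m²·s⁻² except (c), which is kg·m²·s⁻³.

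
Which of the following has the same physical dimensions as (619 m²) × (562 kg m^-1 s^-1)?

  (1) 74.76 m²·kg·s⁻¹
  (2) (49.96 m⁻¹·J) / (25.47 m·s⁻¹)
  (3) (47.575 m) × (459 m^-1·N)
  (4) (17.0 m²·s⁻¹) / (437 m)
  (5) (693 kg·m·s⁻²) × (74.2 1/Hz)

Reference: [m²] · [kg·m⁻¹·s⁻¹] = kg·m·s⁻¹.
Each option:
  (1) kg·m²·s⁻¹
  (2) [kg·m·s⁻²] / [m·s⁻¹] = kg·s⁻¹
  (3) [m] · [kg·s⁻²] = kg·m·s⁻²
  (4) [m²·s⁻¹] / [m] = m·s⁻¹
  (5) [kg·m·s⁻²] · [s] = kg·m·s⁻¹  ← same
Only (5) matches kg·m·s⁻¹.

(5)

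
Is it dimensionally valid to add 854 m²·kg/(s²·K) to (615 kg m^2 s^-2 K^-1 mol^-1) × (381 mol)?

Yes

In SI base units:
  854 m²·kg/(s²·K):  kg·m²·s⁻²·K⁻¹
  (615 kg m^2 s^-2 K^-1 mol^-1) × (381 mol):  [kg·m²·s⁻²·K⁻¹·mol⁻¹] · [mol] = kg·m²·s⁻²·K⁻¹
Both are kg·m²·s⁻²·K⁻¹, so they have the same dimensions and can be added.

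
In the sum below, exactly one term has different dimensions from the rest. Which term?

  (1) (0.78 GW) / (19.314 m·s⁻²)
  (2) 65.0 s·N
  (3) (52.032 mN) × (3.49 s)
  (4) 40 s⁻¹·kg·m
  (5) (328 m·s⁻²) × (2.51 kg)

(5)

Expand each in SI base units:
  (1) [kg·m²·s⁻³] / [m·s⁻²] = kg·m·s⁻¹
  (2) N·s = kg·m·s⁻²·s = kg·m·s⁻¹
  (3) [kg·m·s⁻²] · [s] = kg·m·s⁻¹
  (4) kg·m·s⁻¹
  (5) [m·s⁻²] · [kg] = kg·m·s⁻²
All reduce to kg·m·s⁻¹ except (5), which is kg·m·s⁻².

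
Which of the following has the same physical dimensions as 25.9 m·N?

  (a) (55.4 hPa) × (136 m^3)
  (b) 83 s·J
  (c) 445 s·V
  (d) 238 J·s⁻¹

Reference: N·m = kg·m·s⁻²·m = kg·m²·s⁻².
Each option:
  (a) [kg·m⁻¹·s⁻²] · [m³] = kg·m²·s⁻²  ← same
  (b) J·s = N·m·s = kg·m²·s⁻¹
  (c) V·s = J·C⁻¹·s = kg·m²·s⁻²·A⁻¹
  (d) J·s⁻¹ = N·m·s⁻¹ = kg·m²·s⁻³
Only (a) matches kg·m²·s⁻².

(a)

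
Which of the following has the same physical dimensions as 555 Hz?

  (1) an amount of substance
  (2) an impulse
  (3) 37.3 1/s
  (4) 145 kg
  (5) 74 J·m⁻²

(3)

Reference: Hz = s⁻¹.
Each option:
  (1) [amount of substance] = mol
  (2) [impulse] = kg·m·s⁻¹
  (3) s⁻¹  ← same
  (4) kg
  (5) J·m⁻² = N·m·m⁻² = kg·s⁻²
Only (3) matches s⁻¹.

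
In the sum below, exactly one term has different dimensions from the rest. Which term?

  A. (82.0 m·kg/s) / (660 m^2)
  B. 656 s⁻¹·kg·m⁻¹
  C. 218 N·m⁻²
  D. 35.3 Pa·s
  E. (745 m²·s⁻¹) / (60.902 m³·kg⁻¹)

In SI base units:
  A. [kg·m·s⁻¹] / [m²] = kg·m⁻¹·s⁻¹
  B. kg·m⁻¹·s⁻¹
  C. N·m⁻² = kg·m·s⁻²·m⁻² = kg·m⁻¹·s⁻²
  D. Pa·s = N·m⁻²·s = kg·m⁻¹·s⁻¹
  E. [m²·s⁻¹] / [kg⁻¹·m³] = kg·m⁻¹·s⁻¹
All reduce to kg·m⁻¹·s⁻¹ except C., which is kg·m⁻¹·s⁻².

C.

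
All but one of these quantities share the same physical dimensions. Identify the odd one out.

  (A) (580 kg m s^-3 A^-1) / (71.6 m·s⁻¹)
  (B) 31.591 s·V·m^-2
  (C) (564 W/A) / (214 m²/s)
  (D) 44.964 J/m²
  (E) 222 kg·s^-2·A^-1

(D)

In SI base units:
  (A) [kg·m·s⁻³·A⁻¹] / [m·s⁻¹] = kg·s⁻²·A⁻¹
  (B) V·s·m⁻² = J·C⁻¹·s·m⁻² = kg·s⁻²·A⁻¹
  (C) [kg·m²·s⁻³·A⁻¹] / [m²·s⁻¹] = kg·s⁻²·A⁻¹
  (D) J·m⁻² = N·m·m⁻² = kg·s⁻²
  (E) kg·s⁻²·A⁻¹
All reduce to kg·s⁻²·A⁻¹ except (D), which is kg·s⁻².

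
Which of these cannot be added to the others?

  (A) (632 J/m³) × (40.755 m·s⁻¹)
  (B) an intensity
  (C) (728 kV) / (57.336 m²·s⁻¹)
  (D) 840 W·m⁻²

(C)

In SI base units:
  (A) [kg·m⁻¹·s⁻²] · [m·s⁻¹] = kg·s⁻³
  (B) [intensity] = kg·s⁻³
  (C) [kg·m²·s⁻³·A⁻¹] / [m²·s⁻¹] = kg·s⁻²·A⁻¹
  (D) W·m⁻² = J·s⁻¹·m⁻² = kg·s⁻³
All reduce to kg·s⁻³ except (C), which is kg·s⁻²·A⁻¹.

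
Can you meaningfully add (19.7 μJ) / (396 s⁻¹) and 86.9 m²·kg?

In SI base units:
  (19.7 μJ) / (396 s⁻¹):  [kg·m²·s⁻²] / [s⁻¹] = kg·m²·s⁻¹
  86.9 m²·kg:  kg·m²
kg·m²·s⁻¹ ≠ kg·m², so they cannot be added.

No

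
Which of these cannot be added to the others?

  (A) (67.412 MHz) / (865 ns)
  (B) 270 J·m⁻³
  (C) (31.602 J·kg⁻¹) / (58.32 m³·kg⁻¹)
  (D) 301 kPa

(A)

Dimensions:
  (A) [s⁻¹] / [s] = s⁻²
  (B) J·m⁻³ = N·m·m⁻³ = kg·m⁻¹·s⁻²
  (C) [m²·s⁻²] / [kg⁻¹·m³] = kg·m⁻¹·s⁻²
  (D) Pa = N·m⁻² = kg·m⁻¹·s⁻²
All reduce to kg·m⁻¹·s⁻² except (A), which is s⁻².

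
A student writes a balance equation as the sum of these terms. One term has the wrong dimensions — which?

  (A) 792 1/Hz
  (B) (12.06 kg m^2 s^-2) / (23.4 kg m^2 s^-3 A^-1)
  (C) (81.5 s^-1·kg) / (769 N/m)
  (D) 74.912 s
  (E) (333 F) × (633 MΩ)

Work out the base dimensions of each:
  (A) Hz⁻¹ = (s⁻¹)⁻¹ = s
  (B) [kg·m²·s⁻²] / [kg·m²·s⁻³·A⁻¹] = s·A
  (C) [kg·s⁻¹] / [kg·s⁻²] = s
  (D) s
  (E) [kg⁻¹·m⁻²·s⁴·A²] · [kg·m²·s⁻³·A⁻²] = s
All reduce to s except (B), which is s·A.

(B)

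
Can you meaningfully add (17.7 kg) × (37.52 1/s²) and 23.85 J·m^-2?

Reduce each to base SI dimensions:
  (17.7 kg) × (37.52 1/s²):  [kg] · [s⁻²] = kg·s⁻²
  23.85 J·m^-2:  J·m⁻² = N·m·m⁻² = kg·s⁻²
Both are kg·s⁻², so they have the same dimensions and can be added.

Yes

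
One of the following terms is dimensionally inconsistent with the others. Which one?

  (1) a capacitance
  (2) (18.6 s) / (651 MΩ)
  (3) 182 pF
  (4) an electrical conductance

Work out the base dimensions of each:
  (1) [capacitance] = kg⁻¹·m⁻²·s⁴·A²
  (2) [s] / [kg·m²·s⁻³·A⁻²] = kg⁻¹·m⁻²·s⁴·A²
  (3) F = C·V⁻¹ = kg⁻¹·m⁻²·s⁴·A²
  (4) [electrical conductance] = kg⁻¹·m⁻²·s³·A²
All reduce to kg⁻¹·m⁻²·s⁴·A² except (4), which is kg⁻¹·m⁻²·s³·A².

(4)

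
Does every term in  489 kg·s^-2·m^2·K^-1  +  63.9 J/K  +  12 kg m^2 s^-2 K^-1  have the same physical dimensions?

Reduce each to base SI dimensions:
  489 kg·s^-2·m^2·K^-1:  kg·m²·s⁻²·K⁻¹
  63.9 J/K:  J·K⁻¹ = N·m·K⁻¹ = kg·m²·s⁻²·K⁻¹
  12 kg m^2 s^-2 K^-1:  kg·m²·s⁻²·K⁻¹
Every term reduces to kg·m²·s⁻²·K⁻¹.

Yes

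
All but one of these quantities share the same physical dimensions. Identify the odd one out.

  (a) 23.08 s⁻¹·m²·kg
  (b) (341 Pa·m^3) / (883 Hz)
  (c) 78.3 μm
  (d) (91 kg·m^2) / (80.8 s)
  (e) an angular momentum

Reduce each to base SI dimensions:
  (a) kg·m²·s⁻¹
  (b) [kg·m²·s⁻²] / [s⁻¹] = kg·m²·s⁻¹
  (c) m
  (d) [kg·m²] / [s] = kg·m²·s⁻¹
  (e) [angular momentum] = kg·m²·s⁻¹
All reduce to kg·m²·s⁻¹ except (c), which is m.

(c)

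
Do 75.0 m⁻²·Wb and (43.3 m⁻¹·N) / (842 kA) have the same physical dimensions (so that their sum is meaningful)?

Work out the base dimensions of each:
  75.0 m⁻²·Wb:  Wb·m⁻² = V·s·m⁻² = kg·s⁻²·A⁻¹
  (43.3 m⁻¹·N) / (842 kA):  [kg·s⁻²] / [A] = kg·s⁻²·A⁻¹
Both are kg·s⁻²·A⁻¹, so they have the same dimensions and can be added.

Yes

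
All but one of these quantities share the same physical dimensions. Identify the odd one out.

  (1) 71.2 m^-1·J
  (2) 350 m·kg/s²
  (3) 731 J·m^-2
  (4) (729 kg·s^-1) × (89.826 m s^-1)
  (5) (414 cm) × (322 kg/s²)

Work out the base dimensions of each:
  (1) J·m⁻¹ = N·m·m⁻¹ = kg·m·s⁻²
  (2) kg·m·s⁻²
  (3) J·m⁻² = N·m·m⁻² = kg·s⁻²
  (4) [kg·s⁻¹] · [m·s⁻¹] = kg·m·s⁻²
  (5) [m] · [kg·s⁻²] = kg·m·s⁻²
All reduce to kg·m·s⁻² except (3), which is kg·s⁻².

(3)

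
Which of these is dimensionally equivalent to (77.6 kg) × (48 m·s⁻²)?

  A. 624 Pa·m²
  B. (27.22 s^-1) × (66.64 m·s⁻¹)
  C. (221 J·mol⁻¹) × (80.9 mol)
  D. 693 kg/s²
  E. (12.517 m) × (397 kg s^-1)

A.

Reference: [kg] · [m·s⁻²] = kg·m·s⁻².
Each option:
  A. Pa·m² = N·m⁻²·m² = kg·m·s⁻²  ← same
  B. [s⁻¹] · [m·s⁻¹] = m·s⁻²
  C. [kg·m²·s⁻²·mol⁻¹] · [mol] = kg·m²·s⁻²
  D. kg·s⁻²
  E. [m] · [kg·s⁻¹] = kg·m·s⁻¹
Only A. matches kg·m·s⁻².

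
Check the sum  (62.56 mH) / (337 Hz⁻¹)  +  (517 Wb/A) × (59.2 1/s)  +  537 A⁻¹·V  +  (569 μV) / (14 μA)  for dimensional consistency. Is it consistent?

Yes

Work out the base dimensions of each:
  (62.56 mH) / (337 Hz⁻¹):  [kg·m²·s⁻²·A⁻²] / [s] = kg·m²·s⁻³·A⁻²
  (517 Wb/A) × (59.2 1/s):  [kg·m²·s⁻²·A⁻²] · [s⁻¹] = kg·m²·s⁻³·A⁻²
  537 A⁻¹·V:  V·A⁻¹ = J·C⁻¹·A⁻¹ = kg·m²·s⁻³·A⁻²
  (569 μV) / (14 μA):  [kg·m²·s⁻³·A⁻¹] / [A] = kg·m²·s⁻³·A⁻²
Every term reduces to kg·m²·s⁻³·A⁻².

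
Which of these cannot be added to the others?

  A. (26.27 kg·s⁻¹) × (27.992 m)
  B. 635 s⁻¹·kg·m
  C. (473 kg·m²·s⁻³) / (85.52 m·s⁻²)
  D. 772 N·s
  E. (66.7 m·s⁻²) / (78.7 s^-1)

E.

Work out the base dimensions of each:
  A. [kg·s⁻¹] · [m] = kg·m·s⁻¹
  B. kg·m·s⁻¹
  C. [kg·m²·s⁻³] / [m·s⁻²] = kg·m·s⁻¹
  D. N·s = kg·m·s⁻²·s = kg·m·s⁻¹
  E. [m·s⁻²] / [s⁻¹] = m·s⁻¹
All reduce to kg·m·s⁻¹ except E., which is m·s⁻¹.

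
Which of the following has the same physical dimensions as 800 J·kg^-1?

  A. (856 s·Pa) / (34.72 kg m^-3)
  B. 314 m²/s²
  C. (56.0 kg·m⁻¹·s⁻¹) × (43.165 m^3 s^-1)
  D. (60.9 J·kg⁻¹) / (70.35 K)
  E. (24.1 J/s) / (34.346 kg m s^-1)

B.

Reference: J·kg⁻¹ = N·m·kg⁻¹ = m²·s⁻².
Each option:
  A. [kg·m⁻¹·s⁻¹] / [kg·m⁻³] = m²·s⁻¹
  B. m²·s⁻²  ← same
  C. [kg·m⁻¹·s⁻¹] · [m³·s⁻¹] = kg·m²·s⁻²
  D. [m²·s⁻²] / [K] = m²·s⁻²·K⁻¹
  E. [kg·m²·s⁻³] / [kg·m·s⁻¹] = m·s⁻²
Only B. matches m²·s⁻².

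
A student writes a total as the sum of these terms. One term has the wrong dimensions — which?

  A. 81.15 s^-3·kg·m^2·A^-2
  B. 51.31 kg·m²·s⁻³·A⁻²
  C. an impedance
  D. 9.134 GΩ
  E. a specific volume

Expand each in SI base units:
  A. kg·m²·s⁻³·A⁻²
  B. kg·m²·s⁻³·A⁻²
  C. [impedance] = kg·m²·s⁻³·A⁻²
  D. Ω = V·A⁻¹ = kg·m²·s⁻³·A⁻²
  E. [specific volume] = kg⁻¹·m³
All reduce to kg·m²·s⁻³·A⁻² except E., which is kg⁻¹·m³.

E.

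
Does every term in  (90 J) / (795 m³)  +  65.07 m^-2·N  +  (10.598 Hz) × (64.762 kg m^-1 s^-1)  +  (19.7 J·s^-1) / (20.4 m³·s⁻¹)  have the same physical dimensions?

Reduce each to base SI dimensions:
  (90 J) / (795 m³):  [kg·m²·s⁻²] / [m³] = kg·m⁻¹·s⁻²
  65.07 m^-2·N:  N·m⁻² = kg·m·s⁻²·m⁻² = kg·m⁻¹·s⁻²
  (10.598 Hz) × (64.762 kg m^-1 s^-1):  [s⁻¹] · [kg·m⁻¹·s⁻¹] = kg·m⁻¹·s⁻²
  (19.7 J·s^-1) / (20.4 m³·s⁻¹):  [kg·m²·s⁻³] / [m³·s⁻¹] = kg·m⁻¹·s⁻²
Every term reduces to kg·m⁻¹·s⁻².

Yes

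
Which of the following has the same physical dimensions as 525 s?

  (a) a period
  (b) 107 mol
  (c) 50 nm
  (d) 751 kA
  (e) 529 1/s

(a)

Reference: s.
Each option:
  (a) [period] = s  ← same
  (b) mol
  (c) m
  (d) A
  (e) s⁻¹
Only (a) matches s.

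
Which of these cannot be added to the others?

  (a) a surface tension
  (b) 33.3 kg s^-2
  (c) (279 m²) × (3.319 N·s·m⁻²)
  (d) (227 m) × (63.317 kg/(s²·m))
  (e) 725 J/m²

Dimensions:
  (a) [surface tension] = kg·s⁻²
  (b) kg·s⁻²
  (c) [m²] · [kg·m⁻¹·s⁻¹] = kg·m·s⁻¹
  (d) [m] · [kg·m⁻¹·s⁻²] = kg·s⁻²
  (e) J·m⁻² = N·m·m⁻² = kg·s⁻²
All reduce to kg·s⁻² except (c), which is kg·m·s⁻¹.

(c)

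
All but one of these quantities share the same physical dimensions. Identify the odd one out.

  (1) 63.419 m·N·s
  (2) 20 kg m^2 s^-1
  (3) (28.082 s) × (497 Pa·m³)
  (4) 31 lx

Work out the base dimensions of each:
  (1) N·m·s = kg·m·s⁻²·m·s = kg·m²·s⁻¹
  (2) kg·m²·s⁻¹
  (3) [s] · [kg·m²·s⁻²] = kg·m²·s⁻¹
  (4) lx = lm·m⁻² = m⁻²·cd
All reduce to kg·m²·s⁻¹ except (4), which is m⁻²·cd.

(4)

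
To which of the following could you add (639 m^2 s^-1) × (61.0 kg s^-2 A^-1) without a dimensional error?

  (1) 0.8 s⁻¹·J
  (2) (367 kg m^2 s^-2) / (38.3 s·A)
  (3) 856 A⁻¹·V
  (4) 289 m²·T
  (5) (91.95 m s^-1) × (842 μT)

Reference: [m²·s⁻¹] · [kg·s⁻²·A⁻¹] = kg·m²·s⁻³·A⁻¹.
Each option:
  (1) J·s⁻¹ = N·m·s⁻¹ = kg·m²·s⁻³
  (2) [kg·m²·s⁻²] / [s·A] = kg·m²·s⁻³·A⁻¹  ← same
  (3) V·A⁻¹ = J·C⁻¹·A⁻¹ = kg·m²·s⁻³·A⁻²
  (4) T·m² = Wb·m⁻²·m² = kg·m²·s⁻²·A⁻¹
  (5) [m·s⁻¹] · [kg·s⁻²·A⁻¹] = kg·m·s⁻³·A⁻¹
Only (2) matches kg·m²·s⁻³·A⁻¹.

(2)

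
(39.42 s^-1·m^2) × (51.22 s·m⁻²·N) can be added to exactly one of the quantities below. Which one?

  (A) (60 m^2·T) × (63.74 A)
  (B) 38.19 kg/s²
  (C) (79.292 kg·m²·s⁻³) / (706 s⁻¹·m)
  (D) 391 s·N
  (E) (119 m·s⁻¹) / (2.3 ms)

Reference: [m²·s⁻¹] · [kg·m⁻¹·s⁻¹] = kg·m·s⁻².
Each option:
  (A) [kg·m²·s⁻²·A⁻¹] · [A] = kg·m²·s⁻²
  (B) kg·s⁻²
  (C) [kg·m²·s⁻³] / [m·s⁻¹] = kg·m·s⁻²  ← same
  (D) N·s = kg·m·s⁻²·s = kg·m·s⁻¹
  (E) [m·s⁻¹] / [s] = m·s⁻²
Only (C) matches kg·m·s⁻².

(C)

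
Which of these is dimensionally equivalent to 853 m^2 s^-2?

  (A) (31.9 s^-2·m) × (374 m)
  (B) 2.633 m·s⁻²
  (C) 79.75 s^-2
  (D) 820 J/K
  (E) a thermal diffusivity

(A)

Reference: m²·s⁻².
Each option:
  (A) [m·s⁻²] · [m] = m²·s⁻²  ← same
  (B) m·s⁻²
  (C) s⁻²
  (D) J·K⁻¹ = N·m·K⁻¹ = kg·m²·s⁻²·K⁻¹
  (E) [thermal diffusivity] = m²·s⁻¹
Only (A) matches m²·s⁻².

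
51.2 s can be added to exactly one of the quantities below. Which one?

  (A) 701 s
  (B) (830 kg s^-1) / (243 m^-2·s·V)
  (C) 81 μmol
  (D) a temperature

Reference: s.
Each option:
  (A) s  ← same
  (B) [kg·s⁻¹] / [kg·s⁻²·A⁻¹] = s·A
  (C) mol
  (D) [temperature] = K
Only (A) matches s.

(A)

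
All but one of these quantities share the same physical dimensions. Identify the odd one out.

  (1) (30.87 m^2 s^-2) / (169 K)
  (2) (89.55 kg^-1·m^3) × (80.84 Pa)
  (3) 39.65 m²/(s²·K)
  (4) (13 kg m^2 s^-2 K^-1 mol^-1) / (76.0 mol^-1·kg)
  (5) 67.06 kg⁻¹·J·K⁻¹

Reduce each to base SI dimensions:
  (1) [m²·s⁻²] / [K] = m²·s⁻²·K⁻¹
  (2) [kg⁻¹·m³] · [kg·m⁻¹·s⁻²] = m²·s⁻²
  (3) m²·s⁻²·K⁻¹
  (4) [kg·m²·s⁻²·K⁻¹·mol⁻¹] / [kg·mol⁻¹] = m²·s⁻²·K⁻¹
  (5) J·kg⁻¹·K⁻¹ = N·m·kg⁻¹·K⁻¹ = m²·s⁻²·K⁻¹
All reduce to m²·s⁻²·K⁻¹ except (2), which is m²·s⁻².

(2)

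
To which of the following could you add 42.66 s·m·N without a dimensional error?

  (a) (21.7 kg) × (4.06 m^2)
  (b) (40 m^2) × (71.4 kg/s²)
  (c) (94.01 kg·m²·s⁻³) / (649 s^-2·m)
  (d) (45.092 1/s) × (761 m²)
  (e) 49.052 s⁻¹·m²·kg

(e)

Reference: N·m·s = kg·m·s⁻²·m·s = kg·m²·s⁻¹.
Each option:
  (a) [kg] · [m²] = kg·m²
  (b) [m²] · [kg·s⁻²] = kg·m²·s⁻²
  (c) [kg·m²·s⁻³] / [m·s⁻²] = kg·m·s⁻¹
  (d) [s⁻¹] · [m²] = m²·s⁻¹
  (e) kg·m²·s⁻¹  ← same
Only (e) matches kg·m²·s⁻¹.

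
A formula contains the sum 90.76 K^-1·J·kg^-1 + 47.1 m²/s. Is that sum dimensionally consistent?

No

Reduce each to base SI dimensions:
  90.76 K^-1·J·kg^-1:  J·kg⁻¹·K⁻¹ = N·m·kg⁻¹·K⁻¹ = m²·s⁻²·K⁻¹
  47.1 m²/s:  m²·s⁻¹
m²·s⁻²·K⁻¹ ≠ m²·s⁻¹, so they cannot be added.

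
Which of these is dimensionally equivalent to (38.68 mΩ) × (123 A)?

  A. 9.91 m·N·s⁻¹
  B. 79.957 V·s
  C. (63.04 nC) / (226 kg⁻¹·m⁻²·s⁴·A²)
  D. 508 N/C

C.

Reference: [kg·m²·s⁻³·A⁻²] · [A] = kg·m²·s⁻³·A⁻¹.
Each option:
  A. N·m·s⁻¹ = kg·m·s⁻²·m·s⁻¹ = kg·m²·s⁻³
  B. V·s = J·C⁻¹·s = kg·m²·s⁻²·A⁻¹
  C. [s·A] / [kg⁻¹·m⁻²·s⁴·A²] = kg·m²·s⁻³·A⁻¹  ← same
  D. N·C⁻¹ = kg·m·s⁻²·(s·A)⁻¹ = kg·m·s⁻³·A⁻¹
Only C. matches kg·m²·s⁻³·A⁻¹.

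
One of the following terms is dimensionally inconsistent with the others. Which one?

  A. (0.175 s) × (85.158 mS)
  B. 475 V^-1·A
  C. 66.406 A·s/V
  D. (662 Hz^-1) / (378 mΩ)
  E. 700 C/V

Work out the base dimensions of each:
  A. [s] · [kg⁻¹·m⁻²·s³·A²] = kg⁻¹·m⁻²·s⁴·A²
  B. A·V⁻¹ = A·(J·C⁻¹)⁻¹ = kg⁻¹·m⁻²·s³·A²
  C. A·s·V⁻¹ = A·s·(J·C⁻¹)⁻¹ = kg⁻¹·m⁻²·s⁴·A²
  D. [s] / [kg·m²·s⁻³·A⁻²] = kg⁻¹·m⁻²·s⁴·A²
  E. C·V⁻¹ = s·A·(J·C⁻¹)⁻¹ = kg⁻¹·m⁻²·s⁴·A²
All reduce to kg⁻¹·m⁻²·s⁴·A² except B., which is kg⁻¹·m⁻²·s³·A².

B.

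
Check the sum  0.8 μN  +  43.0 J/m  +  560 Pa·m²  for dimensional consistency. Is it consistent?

Yes

In SI base units:
  0.8 μN:  N = kg·m·s⁻²
  43.0 J/m:  J·m⁻¹ = N·m·m⁻¹ = kg·m·s⁻²
  560 Pa·m²:  Pa·m² = N·m⁻²·m² = kg·m·s⁻²
Every term reduces to kg·m·s⁻².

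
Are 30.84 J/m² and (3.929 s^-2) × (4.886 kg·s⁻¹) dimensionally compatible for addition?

No

Work out the base dimensions of each:
  30.84 J/m²:  J·m⁻² = N·m·m⁻² = kg·s⁻²
  (3.929 s^-2) × (4.886 kg·s⁻¹):  [s⁻²] · [kg·s⁻¹] = kg·s⁻³
kg·s⁻² ≠ kg·s⁻³, so they cannot be added.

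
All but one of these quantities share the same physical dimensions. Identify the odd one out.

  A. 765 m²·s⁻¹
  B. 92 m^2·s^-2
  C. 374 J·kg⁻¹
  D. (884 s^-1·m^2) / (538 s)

A.

In SI base units:
  A. m²·s⁻¹
  B. m²·s⁻²
  C. J·kg⁻¹ = N·m·kg⁻¹ = m²·s⁻²
  D. [m²·s⁻¹] / [s] = m²·s⁻²
All reduce to m²·s⁻² except A., which is m²·s⁻¹.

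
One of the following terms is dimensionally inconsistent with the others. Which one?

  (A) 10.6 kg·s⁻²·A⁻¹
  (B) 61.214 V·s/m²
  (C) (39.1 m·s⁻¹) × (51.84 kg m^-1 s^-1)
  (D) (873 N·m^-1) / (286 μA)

In SI base units:
  (A) kg·s⁻²·A⁻¹
  (B) V·s·m⁻² = J·C⁻¹·s·m⁻² = kg·s⁻²·A⁻¹
  (C) [m·s⁻¹] · [kg·m⁻¹·s⁻¹] = kg·s⁻²
  (D) [kg·s⁻²] / [A] = kg·s⁻²·A⁻¹
All reduce to kg·s⁻²·A⁻¹ except (C), which is kg·s⁻².

(C)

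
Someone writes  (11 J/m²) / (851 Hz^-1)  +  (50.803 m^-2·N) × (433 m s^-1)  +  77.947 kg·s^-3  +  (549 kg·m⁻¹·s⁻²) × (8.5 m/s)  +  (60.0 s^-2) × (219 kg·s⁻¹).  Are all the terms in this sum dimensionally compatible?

Yes

In SI base units:
  (11 J/m²) / (851 Hz^-1):  [kg·s⁻²] / [s] = kg·s⁻³
  (50.803 m^-2·N) × (433 m s^-1):  [kg·m⁻¹·s⁻²] · [m·s⁻¹] = kg·s⁻³
  77.947 kg·s^-3:  kg·s⁻³
  (549 kg·m⁻¹·s⁻²) × (8.5 m/s):  [kg·m⁻¹·s⁻²] · [m·s⁻¹] = kg·s⁻³
  (60.0 s^-2) × (219 kg·s⁻¹):  [s⁻²] · [kg·s⁻¹] = kg·s⁻³
Every term reduces to kg·s⁻³.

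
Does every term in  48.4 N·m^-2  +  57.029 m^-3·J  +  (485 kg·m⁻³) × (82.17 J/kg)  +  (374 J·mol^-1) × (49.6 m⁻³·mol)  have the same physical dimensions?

Work out the base dimensions of each:
  48.4 N·m^-2:  N·m⁻² = kg·m·s⁻²·m⁻² = kg·m⁻¹·s⁻²
  57.029 m^-3·J:  J·m⁻³ = N·m·m⁻³ = kg·m⁻¹·s⁻²
  (485 kg·m⁻³) × (82.17 J/kg):  [kg·m⁻³] · [m²·s⁻²] = kg·m⁻¹·s⁻²
  (374 J·mol^-1) × (49.6 m⁻³·mol):  [kg·m²·s⁻²·mol⁻¹] · [m⁻³·mol] = kg·m⁻¹·s⁻²
Every term reduces to kg·m⁻¹·s⁻².

Yes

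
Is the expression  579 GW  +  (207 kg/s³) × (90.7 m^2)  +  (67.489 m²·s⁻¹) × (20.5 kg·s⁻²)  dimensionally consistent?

In SI base units:
  579 GW:  W = J·s⁻¹ = kg·m²·s⁻³
  (207 kg/s³) × (90.7 m^2):  [kg·s⁻³] · [m²] = kg·m²·s⁻³
  (67.489 m²·s⁻¹) × (20.5 kg·s⁻²):  [m²·s⁻¹] · [kg·s⁻²] = kg·m²·s⁻³
Every term reduces to kg·m²·s⁻³.

Yes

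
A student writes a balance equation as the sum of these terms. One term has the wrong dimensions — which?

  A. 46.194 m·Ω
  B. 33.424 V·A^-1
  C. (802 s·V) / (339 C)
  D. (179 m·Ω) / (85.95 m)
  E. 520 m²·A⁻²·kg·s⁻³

A.

In SI base units:
  A. Ω·m = V·A⁻¹·m = kg·m³·s⁻³·A⁻²
  B. V·A⁻¹ = J·C⁻¹·A⁻¹ = kg·m²·s⁻³·A⁻²
  C. [kg·m²·s⁻²·A⁻¹] / [s·A] = kg·m²·s⁻³·A⁻²
  D. [kg·m³·s⁻³·A⁻²] / [m] = kg·m²·s⁻³·A⁻²
  E. kg·m²·s⁻³·A⁻²
All reduce to kg·m²·s⁻³·A⁻² except A., which is kg·m³·s⁻³·A⁻².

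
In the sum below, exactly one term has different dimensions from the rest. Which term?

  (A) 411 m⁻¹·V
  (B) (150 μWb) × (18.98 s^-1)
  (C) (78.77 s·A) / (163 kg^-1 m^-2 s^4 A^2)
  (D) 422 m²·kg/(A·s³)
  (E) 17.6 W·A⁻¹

(A)

Expand each in SI base units:
  (A) V·m⁻¹ = J·C⁻¹·m⁻¹ = kg·m·s⁻³·A⁻¹
  (B) [kg·m²·s⁻²·A⁻¹] · [s⁻¹] = kg·m²·s⁻³·A⁻¹
  (C) [s·A] / [kg⁻¹·m⁻²·s⁴·A²] = kg·m²·s⁻³·A⁻¹
  (D) kg·m²·s⁻³·A⁻¹
  (E) W·A⁻¹ = J·s⁻¹·A⁻¹ = kg·m²·s⁻³·A⁻¹
All reduce to kg·m²·s⁻³·A⁻¹ except (A), which is kg·m·s⁻³·A⁻¹.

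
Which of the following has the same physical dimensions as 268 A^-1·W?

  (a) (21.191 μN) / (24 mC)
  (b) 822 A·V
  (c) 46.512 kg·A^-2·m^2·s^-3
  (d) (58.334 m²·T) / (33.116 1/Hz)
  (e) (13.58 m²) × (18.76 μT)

(d)

Reference: W·A⁻¹ = J·s⁻¹·A⁻¹ = kg·m²·s⁻³·A⁻¹.
Each option:
  (a) [kg·m·s⁻²] / [s·A] = kg·m·s⁻³·A⁻¹
  (b) V·A = J·C⁻¹·A = kg·m²·s⁻³
  (c) kg·m²·s⁻³·A⁻²
  (d) [kg·m²·s⁻²·A⁻¹] / [s] = kg·m²·s⁻³·A⁻¹  ← same
  (e) [m²] · [kg·s⁻²·A⁻¹] = kg·m²·s⁻²·A⁻¹
Only (d) matches kg·m²·s⁻³·A⁻¹.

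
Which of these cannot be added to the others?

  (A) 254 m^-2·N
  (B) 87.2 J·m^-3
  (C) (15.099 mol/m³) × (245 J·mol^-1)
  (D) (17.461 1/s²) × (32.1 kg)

Work out the base dimensions of each:
  (A) N·m⁻² = kg·m·s⁻²·m⁻² = kg·m⁻¹·s⁻²
  (B) J·m⁻³ = N·m·m⁻³ = kg·m⁻¹·s⁻²
  (C) [m⁻³·mol] · [kg·m²·s⁻²·mol⁻¹] = kg·m⁻¹·s⁻²
  (D) [s⁻²] · [kg] = kg·s⁻²
All reduce to kg·m⁻¹·s⁻² except (D), which is kg·s⁻².

(D)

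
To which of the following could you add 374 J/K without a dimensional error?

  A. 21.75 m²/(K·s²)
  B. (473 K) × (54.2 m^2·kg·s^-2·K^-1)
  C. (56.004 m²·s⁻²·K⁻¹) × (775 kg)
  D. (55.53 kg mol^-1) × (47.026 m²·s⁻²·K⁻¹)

C.

Reference: J·K⁻¹ = N·m·K⁻¹ = kg·m²·s⁻²·K⁻¹.
Each option:
  A. m²·s⁻²·K⁻¹
  B. [K] · [kg·m²·s⁻²·K⁻¹] = kg·m²·s⁻²
  C. [m²·s⁻²·K⁻¹] · [kg] = kg·m²·s⁻²·K⁻¹  ← same
  D. [kg·mol⁻¹] · [m²·s⁻²·K⁻¹] = kg·m²·s⁻²·K⁻¹·mol⁻¹
Only C. matches kg·m²·s⁻²·K⁻¹.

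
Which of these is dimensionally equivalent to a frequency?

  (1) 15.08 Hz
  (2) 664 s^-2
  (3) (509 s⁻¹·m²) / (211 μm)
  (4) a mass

Reference: [frequency] = s⁻¹.
Each option:
  (1) Hz = s⁻¹  ← same
  (2) s⁻²
  (3) [m²·s⁻¹] / [m] = m·s⁻¹
  (4) [mass] = kg
Only (1) matches s⁻¹.

(1)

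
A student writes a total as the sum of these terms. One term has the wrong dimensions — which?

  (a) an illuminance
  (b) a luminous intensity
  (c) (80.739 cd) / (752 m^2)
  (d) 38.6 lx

Dimensions:
  (a) [illuminance] = m⁻²·cd
  (b) [luminous intensity] = cd
  (c) [cd] / [m²] = m⁻²·cd
  (d) lx = lm·m⁻² = m⁻²·cd
All reduce to m⁻²·cd except (b), which is cd.

(b)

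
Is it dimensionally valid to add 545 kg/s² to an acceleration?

No

Reduce each to base SI dimensions:
  545 kg/s²:  kg·s⁻²
  an acceleration:  [acceleration] = m·s⁻²
kg·s⁻² ≠ m·s⁻², so they cannot be added.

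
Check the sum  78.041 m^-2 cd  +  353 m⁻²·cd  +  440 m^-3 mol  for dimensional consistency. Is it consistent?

No

Dimensions:
  78.041 m^-2 cd:  m⁻²·cd
  353 m⁻²·cd:  cd·m⁻² = m⁻²·cd
  440 m^-3 mol:  m⁻³·mol
The terms do not share a single dimension (m⁻²·cd vs m⁻³·mol).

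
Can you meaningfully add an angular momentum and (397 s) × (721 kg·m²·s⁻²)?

Yes

In SI base units:
  an angular momentum:  [angular momentum] = kg·m²·s⁻¹
  (397 s) × (721 kg·m²·s⁻²):  [s] · [kg·m²·s⁻²] = kg·m²·s⁻¹
Both are kg·m²·s⁻¹, so they have the same dimensions and can be added.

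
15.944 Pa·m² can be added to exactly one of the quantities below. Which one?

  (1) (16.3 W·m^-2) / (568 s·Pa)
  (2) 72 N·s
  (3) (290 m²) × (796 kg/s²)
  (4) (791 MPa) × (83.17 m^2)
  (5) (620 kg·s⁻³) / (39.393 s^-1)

Reference: Pa·m² = N·m⁻²·m² = kg·m·s⁻².
Each option:
  (1) [kg·s⁻³] / [kg·m⁻¹·s⁻¹] = m·s⁻²
  (2) N·s = kg·m·s⁻²·s = kg·m·s⁻¹
  (3) [m²] · [kg·s⁻²] = kg·m²·s⁻²
  (4) [kg·m⁻¹·s⁻²] · [m²] = kg·m·s⁻²  ← same
  (5) [kg·s⁻³] / [s⁻¹] = kg·s⁻²
Only (4) matches kg·m·s⁻².

(4)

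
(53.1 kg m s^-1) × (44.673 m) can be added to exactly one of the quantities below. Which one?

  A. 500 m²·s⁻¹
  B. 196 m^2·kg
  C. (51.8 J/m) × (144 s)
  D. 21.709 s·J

D.

Reference: [kg·m·s⁻¹] · [m] = kg·m²·s⁻¹.
Each option:
  A. m²·s⁻¹
  B. kg·m²
  C. [kg·m·s⁻²] · [s] = kg·m·s⁻¹
  D. J·s = N·m·s = kg·m²·s⁻¹  ← same
Only D. matches kg·m²·s⁻¹.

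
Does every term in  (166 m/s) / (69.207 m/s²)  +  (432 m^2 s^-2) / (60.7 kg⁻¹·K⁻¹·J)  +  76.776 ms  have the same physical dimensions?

No

Work out the base dimensions of each:
  (166 m/s) / (69.207 m/s²):  [m·s⁻¹] / [m·s⁻²] = s
  (432 m^2 s^-2) / (60.7 kg⁻¹·K⁻¹·J):  [m²·s⁻²] / [m²·s⁻²·K⁻¹] = K
  76.776 ms:  s
The terms do not share a single dimension (K vs s).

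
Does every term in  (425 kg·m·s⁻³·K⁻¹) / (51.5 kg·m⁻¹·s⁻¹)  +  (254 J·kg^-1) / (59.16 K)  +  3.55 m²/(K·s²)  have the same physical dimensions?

Work out the base dimensions of each:
  (425 kg·m·s⁻³·K⁻¹) / (51.5 kg·m⁻¹·s⁻¹):  [kg·m·s⁻³·K⁻¹] / [kg·m⁻¹·s⁻¹] = m²·s⁻²·K⁻¹
  (254 J·kg^-1) / (59.16 K):  [m²·s⁻²] / [K] = m²·s⁻²·K⁻¹
  3.55 m²/(K·s²):  m²·s⁻²·K⁻¹
Every term reduces to m²·s⁻²·K⁻¹.

Yes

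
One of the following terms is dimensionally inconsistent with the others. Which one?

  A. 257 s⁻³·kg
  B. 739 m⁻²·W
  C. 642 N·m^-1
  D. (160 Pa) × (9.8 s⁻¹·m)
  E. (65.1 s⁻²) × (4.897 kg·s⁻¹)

Dimensions:
  A. kg·s⁻³
  B. W·m⁻² = J·s⁻¹·m⁻² = kg·s⁻³
  C. N·m⁻¹ = kg·m·s⁻²·m⁻¹ = kg·s⁻²
  D. [kg·m⁻¹·s⁻²] · [m·s⁻¹] = kg·s⁻³
  E. [s⁻²] · [kg·s⁻¹] = kg·s⁻³
All reduce to kg·s⁻³ except C., which is kg·s⁻².

C.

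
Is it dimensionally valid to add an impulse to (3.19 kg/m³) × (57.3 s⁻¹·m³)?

Dimensions:
  an impulse:  [impulse] = kg·m·s⁻¹
  (3.19 kg/m³) × (57.3 s⁻¹·m³):  [kg·m⁻³] · [m³·s⁻¹] = kg·s⁻¹
kg·m·s⁻¹ ≠ kg·s⁻¹, so they cannot be added.

No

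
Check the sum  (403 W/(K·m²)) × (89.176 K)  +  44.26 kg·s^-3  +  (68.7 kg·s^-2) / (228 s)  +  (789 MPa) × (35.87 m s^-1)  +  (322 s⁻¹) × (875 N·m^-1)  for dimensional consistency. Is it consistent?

Work out the base dimensions of each:
  (403 W/(K·m²)) × (89.176 K):  [kg·s⁻³·K⁻¹] · [K] = kg·s⁻³
  44.26 kg·s^-3:  kg·s⁻³
  (68.7 kg·s^-2) / (228 s):  [kg·s⁻²] / [s] = kg·s⁻³
  (789 MPa) × (35.87 m s^-1):  [kg·m⁻¹·s⁻²] · [m·s⁻¹] = kg·s⁻³
  (322 s⁻¹) × (875 N·m^-1):  [s⁻¹] · [kg·s⁻²] = kg·s⁻³
Every term reduces to kg·s⁻³.

Yes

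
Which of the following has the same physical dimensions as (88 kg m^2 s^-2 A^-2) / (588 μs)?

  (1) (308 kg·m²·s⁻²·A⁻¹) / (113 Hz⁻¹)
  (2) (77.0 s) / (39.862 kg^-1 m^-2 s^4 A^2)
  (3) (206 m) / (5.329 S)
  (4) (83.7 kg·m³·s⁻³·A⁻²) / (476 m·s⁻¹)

(2)

Reference: [kg·m²·s⁻²·A⁻²] / [s] = kg·m²·s⁻³·A⁻².
Each option:
  (1) [kg·m²·s⁻²·A⁻¹] / [s] = kg·m²·s⁻³·A⁻¹
  (2) [s] / [kg⁻¹·m⁻²·s⁴·A²] = kg·m²·s⁻³·A⁻²  ← same
  (3) [m] / [kg⁻¹·m⁻²·s³·A²] = kg·m³·s⁻³·A⁻²
  (4) [kg·m³·s⁻³·A⁻²] / [m·s⁻¹] = kg·m²·s⁻²·A⁻²
Only (2) matches kg·m²·s⁻³·A⁻².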